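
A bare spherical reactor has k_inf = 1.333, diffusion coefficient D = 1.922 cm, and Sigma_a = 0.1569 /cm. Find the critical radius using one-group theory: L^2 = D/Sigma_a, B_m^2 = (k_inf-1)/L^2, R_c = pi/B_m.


L^2 = D / Sigma_a = 1.922 / 0.1569 = 12.24984 cm^2
B_m^2 = (k_inf - 1) / L^2 = (1.333 - 1) / 12.24984 = 0.02718403 /cm^2
For a bare sphere: B_g = pi/R, so R_c = pi / sqrt(B_m^2)
R_c = pi / sqrt(0.02718403) = 19.054 cm

19.054


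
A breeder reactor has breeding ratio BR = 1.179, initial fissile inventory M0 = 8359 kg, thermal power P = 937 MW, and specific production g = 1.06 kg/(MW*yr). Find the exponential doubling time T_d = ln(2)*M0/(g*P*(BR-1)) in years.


Breeding gain G = BR - 1 = 1.179 - 1 = 0.179
Fissile production rate = g * P * G = 1.06 * 937 * 0.179 = 177.78638 kg/yr
T_d = ln(2) * M0 / (g * P * G)
T_d = ln(2) * 8359 / 177.78638 = 32.590 yr

32.590


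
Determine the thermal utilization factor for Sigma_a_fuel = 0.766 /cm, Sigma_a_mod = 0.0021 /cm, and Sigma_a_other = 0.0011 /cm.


f = Sigma_a_fuel / (Sigma_a_fuel + Sigma_a_mod + Sigma_a_other)
f = 0.766 / (0.766 + 0.0021 + 0.0011)
f = 0.99584

0.99584


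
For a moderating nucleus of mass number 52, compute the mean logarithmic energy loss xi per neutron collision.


xi = 1 + (A-1)^2/(2A) * ln((A-1)/(A+1))
xi = 1 + (52-1)^2/(2*52) * ln((52-1)/(52 +1))
xi = 0.037973

0.037973


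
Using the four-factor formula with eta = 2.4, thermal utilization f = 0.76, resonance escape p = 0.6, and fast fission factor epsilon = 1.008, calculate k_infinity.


k_inf = eta * f * p * epsilon
k_inf = 2.4 * 0.76 * 0.6 * 1.008
k_inf = 1.1032

1.1032


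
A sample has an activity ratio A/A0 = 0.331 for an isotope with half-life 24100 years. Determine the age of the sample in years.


lambda = ln(2) / t_half = ln(2) / 24100 = 2.876129e-05 /yr
t = -ln(A/A0) / lambda
t = -ln(0.331) / 2.876129e-05
t = 38442 yr

38442


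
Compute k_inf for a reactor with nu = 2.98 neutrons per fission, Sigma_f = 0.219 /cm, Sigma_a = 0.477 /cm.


k_inf = nu * Sigma_f / Sigma_a
k_inf = 2.98 * 0.219 / 0.477
k_inf = 1.3682

1.3682


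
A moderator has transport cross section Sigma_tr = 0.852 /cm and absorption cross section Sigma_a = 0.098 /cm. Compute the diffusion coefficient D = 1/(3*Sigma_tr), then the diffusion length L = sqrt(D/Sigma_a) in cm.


D = 1 / (3 * Sigma_tr) = 1 / (3 * 0.852) = 0.3912363 cm
L = sqrt(D / Sigma_a)
L = sqrt(0.3912363 / 0.098)
L = 1.9981 cm

1.9981


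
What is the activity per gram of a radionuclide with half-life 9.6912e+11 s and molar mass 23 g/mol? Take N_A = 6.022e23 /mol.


lambda = ln(2) / t_half = ln(2) / 9.6912e+11 = 7.152336e-13 /s
SA = lambda * N_A / M
SA = 7.152336e-13 * 6.022e23 / 23
SA = 1.8727e+10 Bq/g

1.8727e+10


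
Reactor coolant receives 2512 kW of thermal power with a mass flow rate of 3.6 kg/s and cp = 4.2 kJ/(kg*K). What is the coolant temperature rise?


dT = Q / (m_dot * cp)
dT = 2512 / (3.6 * 4.2)
dT = 166.14 C

166.14


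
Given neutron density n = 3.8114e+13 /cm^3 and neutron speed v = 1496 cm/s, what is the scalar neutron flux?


phi = n * v
phi = 3.8114e+13 * 1496
phi = 5.7019e+16 /cm^2/s

5.7019e+16


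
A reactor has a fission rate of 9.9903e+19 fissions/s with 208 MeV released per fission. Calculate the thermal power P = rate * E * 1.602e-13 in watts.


P = fission_rate * E_MeV * 1.602e-13
P = 9.9903e+19 * 208 * 1.602e-13
P = 3.3289e+09 W

3.3289e+09


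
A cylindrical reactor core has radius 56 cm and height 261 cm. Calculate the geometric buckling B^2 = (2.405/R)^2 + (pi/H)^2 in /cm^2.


B^2 = (2.405/R)^2 + (pi/H)^2
B^2 = (2.405/56)^2 + (pi/261)^2
B^2 = 0.0019893 /cm^2

0.0019893


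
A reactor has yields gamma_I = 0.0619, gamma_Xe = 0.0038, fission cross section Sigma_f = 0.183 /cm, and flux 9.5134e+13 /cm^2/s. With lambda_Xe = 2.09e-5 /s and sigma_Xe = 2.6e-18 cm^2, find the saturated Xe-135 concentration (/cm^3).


Xe_eq = (gamma_I + gamma_Xe) * Sigma_f * phi / (lambda_Xe + sigma_Xe * phi)
Numerator = (0.0619 + 0.0038) * 0.183 * 9.5134e+13 = 1.143806e+12
Denominator = 2.09e-5 + 2.6e-18 * 9.5134e+13 = 2.682484e-04
Xe_eq = 1.143806e+12 / 2.682484e-04 = 4.2640e+15 /cm^3

4.2640e+15


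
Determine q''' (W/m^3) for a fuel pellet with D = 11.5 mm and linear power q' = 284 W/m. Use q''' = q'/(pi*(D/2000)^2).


r = D / 2 / 1000 = 11.5 / 2 / 1000 = 0.00575 m
q''' = q' / (pi * r^2)
q''' = 284 / (pi * 0.00575^2)
q''' = 2.7342e+06 W/m^3

2.7342e+06


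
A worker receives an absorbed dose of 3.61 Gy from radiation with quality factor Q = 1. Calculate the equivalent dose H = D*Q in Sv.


H = D * Q
H = 3.61 * 1
H = 3.6100 Sv

3.6100


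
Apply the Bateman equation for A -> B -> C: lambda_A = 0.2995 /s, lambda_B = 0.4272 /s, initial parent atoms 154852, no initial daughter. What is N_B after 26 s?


N_B(t) = lambda_A * N_A0 / (lambda_B - lambda_A) * [exp(-lambda_A*t) - exp(-lambda_B*t)]
exp(-0.2995*26) = 4.150963e-04; exp(-0.4272*26) = 1.500391e-05
N_B = 0.2995 * 154852 / (0.4272 - 0.2995) * (4.150963e-04 - 1.500391e-05)
N_B = 145.31

145.31


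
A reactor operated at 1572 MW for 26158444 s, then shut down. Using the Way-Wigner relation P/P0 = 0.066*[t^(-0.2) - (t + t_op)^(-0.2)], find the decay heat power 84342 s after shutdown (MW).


P/P0 = 0.066 * [t^(-0.2) - (t + t_op)^(-0.2)]
P/P0 = 0.066 * [84342^(-0.2) - (84342 + 26158444)^(-0.2)]
P/P0 = 0.066 * [0.1034645 - 0.03282449] = 0.004662241
P = 1572 * 0.004662241 = 7.3290 MW

7.3290


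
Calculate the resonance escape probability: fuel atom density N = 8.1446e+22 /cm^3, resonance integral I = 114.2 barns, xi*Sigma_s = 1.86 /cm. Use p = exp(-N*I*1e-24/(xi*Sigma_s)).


p = exp(-N * I * 1e-24 / (xi*Sigma_s))
p = exp(-8.1446e+22 * 114.2 * 1e-24 / 1.86)
p = 0.0067338

0.0067338


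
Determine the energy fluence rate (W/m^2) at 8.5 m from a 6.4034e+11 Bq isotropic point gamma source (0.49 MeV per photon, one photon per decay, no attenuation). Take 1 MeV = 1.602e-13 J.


psi = A * E * 1.602e-13 / (4*pi*r^2)
psi = 6.4034e+11 * 0.49 * 1.602e-13 / (4*pi*8.5^2)
psi = 5.5363e-05 W/m^2

5.5363e-05


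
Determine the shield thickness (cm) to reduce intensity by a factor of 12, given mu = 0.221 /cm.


x = ln(factor) / mu
x = ln(12) / 0.221
x = 11.244 cm

11.244


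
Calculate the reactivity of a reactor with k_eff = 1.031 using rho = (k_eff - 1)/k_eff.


rho = (k_eff - 1) / k_eff
rho = (1.031 - 1) / 1.031
rho = 0.030068

0.030068


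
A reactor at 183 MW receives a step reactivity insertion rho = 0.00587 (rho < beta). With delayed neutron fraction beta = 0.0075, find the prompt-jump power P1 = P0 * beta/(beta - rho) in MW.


P1/P0 = beta / (beta - rho)
P1/P0 = 0.0075 / (0.0075 - 0.00587) = 4.601227
P1 = 183 * 4.601227 = 842.02 MW

842.02


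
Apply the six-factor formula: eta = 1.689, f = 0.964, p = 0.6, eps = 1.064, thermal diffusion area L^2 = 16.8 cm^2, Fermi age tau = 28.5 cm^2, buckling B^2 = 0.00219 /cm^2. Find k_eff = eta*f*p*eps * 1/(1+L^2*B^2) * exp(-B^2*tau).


k_inf = eta*f*p*eps = 1.689*0.964*0.6*1.064 = 1.039440
P_TNL = 1/(1 + L^2*B^2) = 1/(1 + 16.8*0.00219) = 0.9645136
P_FNL = exp(-B^2*tau) = exp(-0.00219*28.5) = 0.9394929
k_eff = k_inf * P_TNL * P_FNL = 1.039440 * 0.9645136 * 0.9394929
k_eff = 0.94189

0.94189


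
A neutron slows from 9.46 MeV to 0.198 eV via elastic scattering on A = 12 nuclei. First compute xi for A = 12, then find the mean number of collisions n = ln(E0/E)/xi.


xi = 1 + (A-1)^2/(2A)*ln((A-1)/(A+1)) = 0.1577690 (for A = 12)
n = ln(E0/E) / xi
n = ln(9.46e6 / 0.198) / 0.1577690
n = ln(4.777778e+07) / 0.1577690 = 112.08

112.08


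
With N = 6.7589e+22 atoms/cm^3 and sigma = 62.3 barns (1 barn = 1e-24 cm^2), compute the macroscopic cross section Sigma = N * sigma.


Sigma = N * sigma_barns * 1e-24
Sigma = 6.7589e+22 * 62.3 * 1e-24
Sigma = 4.2108 /cm

4.2108


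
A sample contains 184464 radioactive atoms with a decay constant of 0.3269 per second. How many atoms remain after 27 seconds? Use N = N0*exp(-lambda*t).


N = N0 * exp(-lambda * t)
N = 184464 * exp(-0.3269 * 27)
N = 27.083

27.083


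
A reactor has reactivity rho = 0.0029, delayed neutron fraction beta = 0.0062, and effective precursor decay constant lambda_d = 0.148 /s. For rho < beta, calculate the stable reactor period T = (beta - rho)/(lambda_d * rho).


T = (beta - rho) / (lambda_d * rho)
T = (0.0062 - 0.0029) / (0.148 * 0.0029)
T = 7.6887 s

7.6887


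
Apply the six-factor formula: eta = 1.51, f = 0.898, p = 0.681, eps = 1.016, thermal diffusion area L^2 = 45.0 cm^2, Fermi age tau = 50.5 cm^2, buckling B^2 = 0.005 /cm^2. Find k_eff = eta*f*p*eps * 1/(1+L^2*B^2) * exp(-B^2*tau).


k_inf = eta*f*p*eps = 1.51*0.898*0.681*1.016 = 0.9381971
P_TNL = 1/(1 + L^2*B^2) = 1/(1 + 45.0*0.005) = 0.8163265
P_FNL = exp(-B^2*tau) = exp(-0.005*50.5) = 0.7768562
k_eff = k_inf * P_TNL * P_FNL = 0.9381971 * 0.8163265 * 0.7768562
k_eff = 0.59497

0.59497


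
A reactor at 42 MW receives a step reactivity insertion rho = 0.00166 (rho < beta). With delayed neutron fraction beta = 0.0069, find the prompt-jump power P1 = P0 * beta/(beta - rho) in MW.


P1/P0 = beta / (beta - rho)
P1/P0 = 0.0069 / (0.0069 - 0.00166) = 1.316794
P1 = 42 * 1.316794 = 55.305 MW

55.305


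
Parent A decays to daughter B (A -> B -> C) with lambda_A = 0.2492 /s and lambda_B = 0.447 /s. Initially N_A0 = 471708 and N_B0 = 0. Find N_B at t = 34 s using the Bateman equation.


N_B(t) = lambda_A * N_A0 / (lambda_B - lambda_A) * [exp(-lambda_A*t) - exp(-lambda_B*t)]
exp(-0.2492*34) = 2.090787e-04; exp(-0.447*34) = 2.509530e-07
N_B = 0.2492 * 471708 / (0.447 - 0.2492) * (2.090787e-04 - 2.509530e-07)
N_B = 124.10

124.10


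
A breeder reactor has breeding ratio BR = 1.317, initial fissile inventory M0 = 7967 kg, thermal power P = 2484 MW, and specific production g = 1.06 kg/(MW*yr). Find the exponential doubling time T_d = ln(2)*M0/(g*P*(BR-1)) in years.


Breeding gain G = BR - 1 = 1.317 - 1 = 0.317
Fissile production rate = g * P * G = 1.06 * 2484 * 0.317 = 834.67368 kg/yr
T_d = ln(2) * M0 / (g * P * G)
T_d = ln(2) * 7967 / 834.67368 = 6.6161 yr

6.6161


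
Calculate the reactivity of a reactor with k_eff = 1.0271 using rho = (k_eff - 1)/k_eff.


rho = (k_eff - 1) / k_eff
rho = (1.0271 - 1) / 1.0271
rho = 0.026385

0.026385


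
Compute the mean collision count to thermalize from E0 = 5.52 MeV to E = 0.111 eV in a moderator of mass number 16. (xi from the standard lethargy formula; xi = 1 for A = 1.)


xi = 1 + (A-1)^2/(2A)*ln((A-1)/(A+1)) = 0.1199467 (for A = 16)
n = ln(E0/E) / xi
n = ln(5.52e6 / 0.111) / 0.1199467
n = ln(4.972973e+07) / 0.1199467 = 147.75

147.75


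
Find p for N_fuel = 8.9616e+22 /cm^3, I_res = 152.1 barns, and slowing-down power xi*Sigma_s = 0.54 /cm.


p = exp(-N * I * 1e-24 / (xi*Sigma_s))
p = exp(-8.9616e+22 * 152.1 * 1e-24 / 0.54)
p = 1.0905e-11

1.0905e-11


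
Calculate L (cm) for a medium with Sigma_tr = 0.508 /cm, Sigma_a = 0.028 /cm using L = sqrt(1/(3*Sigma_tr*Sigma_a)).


D = 1 / (3 * Sigma_tr) = 1 / (3 * 0.508) = 0.6561680 cm
L = sqrt(D / Sigma_a)
L = sqrt(0.6561680 / 0.028)
L = 4.8409 cm

4.8409


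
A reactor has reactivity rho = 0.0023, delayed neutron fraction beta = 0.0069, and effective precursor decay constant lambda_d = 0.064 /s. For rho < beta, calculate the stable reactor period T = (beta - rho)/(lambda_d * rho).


T = (beta - rho) / (lambda_d * rho)
T = (0.0069 - 0.0023) / (0.064 * 0.0023)
T = 31.250 s

31.250


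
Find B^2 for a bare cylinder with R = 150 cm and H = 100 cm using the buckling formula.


B^2 = (2.405/R)^2 + (pi/H)^2
B^2 = (2.405/150)^2 + (pi/100)^2
B^2 = 0.0012440 /cm^2

0.0012440


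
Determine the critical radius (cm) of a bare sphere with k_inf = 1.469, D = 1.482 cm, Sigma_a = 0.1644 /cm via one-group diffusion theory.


L^2 = D / Sigma_a = 1.482 / 0.1644 = 9.014599 cm^2
B_m^2 = (k_inf - 1) / L^2 = (1.469 - 1) / 9.014599 = 0.05202672 /cm^2
For a bare sphere: B_g = pi/R, so R_c = pi / sqrt(B_m^2)
R_c = pi / sqrt(0.05202672) = 13.773 cm

13.773


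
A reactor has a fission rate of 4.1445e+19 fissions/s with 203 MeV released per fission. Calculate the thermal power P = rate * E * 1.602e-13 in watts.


P = fission_rate * E_MeV * 1.602e-13
P = 4.1445e+19 * 203 * 1.602e-13
P = 1.3478e+09 W

1.3478e+09


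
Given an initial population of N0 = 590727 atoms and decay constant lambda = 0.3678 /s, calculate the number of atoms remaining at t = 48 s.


N = N0 * exp(-lambda * t)
N = 590727 * exp(-0.3678 * 48)
N = 0.012711

0.012711


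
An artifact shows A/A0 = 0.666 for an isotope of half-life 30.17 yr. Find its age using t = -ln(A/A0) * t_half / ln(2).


lambda = ln(2) / t_half = ln(2) / 30.17 = 0.02297472 /yr
t = -ln(A/A0) / lambda
t = -ln(0.666) / 0.02297472
t = 17.692 yr

17.692


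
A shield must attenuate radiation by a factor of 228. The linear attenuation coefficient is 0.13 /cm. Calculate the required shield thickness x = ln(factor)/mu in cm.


x = ln(factor) / mu
x = ln(228) / 0.13
x = 41.764 cm

41.764


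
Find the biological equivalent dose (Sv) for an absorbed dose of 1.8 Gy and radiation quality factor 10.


H = D * Q
H = 1.8 * 10
H = 18.000 Sv

18.000


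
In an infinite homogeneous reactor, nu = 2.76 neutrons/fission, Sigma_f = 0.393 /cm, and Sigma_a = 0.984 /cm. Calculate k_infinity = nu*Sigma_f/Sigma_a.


k_inf = nu * Sigma_f / Sigma_a
k_inf = 2.76 * 0.393 / 0.984
k_inf = 1.1023

1.1023


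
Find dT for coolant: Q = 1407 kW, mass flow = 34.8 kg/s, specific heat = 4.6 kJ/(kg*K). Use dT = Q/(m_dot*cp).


dT = Q / (m_dot * cp)
dT = 1407 / (34.8 * 4.6)
dT = 8.7894 C

8.7894


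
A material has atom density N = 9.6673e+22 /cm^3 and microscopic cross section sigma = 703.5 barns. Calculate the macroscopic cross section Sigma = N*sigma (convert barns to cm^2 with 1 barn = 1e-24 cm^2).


Sigma = N * sigma_barns * 1e-24
Sigma = 9.6673e+22 * 703.5 * 1e-24
Sigma = 68.009 /cm

68.009


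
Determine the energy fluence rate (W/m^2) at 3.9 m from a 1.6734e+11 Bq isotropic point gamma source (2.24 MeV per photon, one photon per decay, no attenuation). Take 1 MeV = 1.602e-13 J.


psi = A * E * 1.602e-13 / (4*pi*r^2)
psi = 1.6734e+11 * 2.24 * 1.602e-13 / (4*pi*3.9^2)
psi = 3.1417e-04 W/m^2

3.1417e-04


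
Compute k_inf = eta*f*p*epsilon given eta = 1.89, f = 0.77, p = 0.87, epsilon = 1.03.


k_inf = eta * f * p * epsilon
k_inf = 1.89 * 0.77 * 0.87 * 1.03
k_inf = 1.3041

1.3041


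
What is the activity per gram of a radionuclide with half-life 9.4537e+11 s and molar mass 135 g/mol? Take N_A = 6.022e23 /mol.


lambda = ln(2) / t_half = ln(2) / 9.4537e+11 = 7.332020e-13 /s
SA = lambda * N_A / M
SA = 7.332020e-13 * 6.022e23 / 135
SA = 3.2706e+09 Bq/g

3.2706e+09


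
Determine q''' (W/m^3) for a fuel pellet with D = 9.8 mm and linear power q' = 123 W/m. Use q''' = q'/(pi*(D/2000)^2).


r = D / 2 / 1000 = 9.8 / 2 / 1000 = 0.0049 m
q''' = q' / (pi * r^2)
q''' = 123 / (pi * 0.0049^2)
q''' = 1.6307e+06 W/m^3

1.6307e+06


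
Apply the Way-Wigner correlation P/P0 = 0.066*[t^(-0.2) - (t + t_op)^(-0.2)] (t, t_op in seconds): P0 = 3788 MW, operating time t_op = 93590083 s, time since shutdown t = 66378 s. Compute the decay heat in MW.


P/P0 = 0.066 * [t^(-0.2) - (t + t_op)^(-0.2)]
P/P0 = 0.066 * [66378^(-0.2) - (66378 + 93590083)^(-0.2)]
P/P0 = 0.066 * [0.1085413 - 0.02545027] = 0.005484008
P = 3788 * 0.005484008 = 20.773 MW

20.773


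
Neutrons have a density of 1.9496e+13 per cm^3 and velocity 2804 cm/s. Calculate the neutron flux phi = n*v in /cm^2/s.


phi = n * v
phi = 1.9496e+13 * 2804
phi = 5.4667e+16 /cm^2/s

5.4667e+16


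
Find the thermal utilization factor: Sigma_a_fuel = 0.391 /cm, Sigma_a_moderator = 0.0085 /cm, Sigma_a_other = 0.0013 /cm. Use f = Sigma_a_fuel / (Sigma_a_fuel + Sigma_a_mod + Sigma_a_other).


f = Sigma_a_fuel / (Sigma_a_fuel + Sigma_a_mod + Sigma_a_other)
f = 0.391 / (0.391 + 0.0085 + 0.0013)
f = 0.97555

0.97555


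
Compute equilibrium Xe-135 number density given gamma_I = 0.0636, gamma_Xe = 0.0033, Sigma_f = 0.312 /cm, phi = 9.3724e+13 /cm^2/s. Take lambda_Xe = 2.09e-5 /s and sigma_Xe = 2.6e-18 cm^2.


Xe_eq = (gamma_I + gamma_Xe) * Sigma_f * phi / (lambda_Xe + sigma_Xe * phi)
Numerator = (0.0636 + 0.0033) * 0.312 * 9.3724e+13 = 1.956282e+12
Denominator = 2.09e-5 + 2.6e-18 * 9.3724e+13 = 2.645824e-04
Xe_eq = 1.956282e+12 / 2.645824e-04 = 7.3938e+15 /cm^3

7.3938e+15


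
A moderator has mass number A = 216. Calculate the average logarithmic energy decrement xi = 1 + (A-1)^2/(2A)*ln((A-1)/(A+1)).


xi = 1 + (A-1)^2/(2A) * ln((A-1)/(A+1))
xi = 1 + (216-1)^2/(2*216) * ln((216-1)/(216 +1))
xi = 0.0092307

0.0092307


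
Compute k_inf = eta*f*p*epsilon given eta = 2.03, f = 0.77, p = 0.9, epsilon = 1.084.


k_inf = eta * f * p * epsilon
k_inf = 2.03 * 0.77 * 0.9 * 1.084
k_inf = 1.5250

1.5250


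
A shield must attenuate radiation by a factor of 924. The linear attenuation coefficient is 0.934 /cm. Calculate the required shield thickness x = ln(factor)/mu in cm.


x = ln(factor) / mu
x = ln(924) / 0.934
x = 7.3113 cm

7.3113


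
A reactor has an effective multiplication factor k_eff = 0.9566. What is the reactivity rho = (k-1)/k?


rho = (k_eff - 1) / k_eff
rho = (0.9566 - 1) / 0.9566
rho = -0.045369

-0.045369


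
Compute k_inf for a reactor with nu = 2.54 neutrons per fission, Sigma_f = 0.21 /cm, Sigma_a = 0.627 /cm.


k_inf = nu * Sigma_f / Sigma_a
k_inf = 2.54 * 0.21 / 0.627
k_inf = 0.85072

0.85072


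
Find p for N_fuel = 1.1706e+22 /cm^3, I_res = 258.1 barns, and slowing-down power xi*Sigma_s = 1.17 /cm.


p = exp(-N * I * 1e-24 / (xi*Sigma_s))
p = exp(-1.1706e+22 * 258.1 * 1e-24 / 1.17)
p = 0.075598

0.075598


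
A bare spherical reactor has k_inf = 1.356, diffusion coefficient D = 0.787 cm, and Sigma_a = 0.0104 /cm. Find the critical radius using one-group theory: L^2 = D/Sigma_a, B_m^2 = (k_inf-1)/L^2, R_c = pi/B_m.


L^2 = D / Sigma_a = 0.787 / 0.0104 = 75.67308 cm^2
B_m^2 = (k_inf - 1) / L^2 = (1.356 - 1) / 75.67308 = 0.004704447 /cm^2
For a bare sphere: B_g = pi/R, so R_c = pi / sqrt(B_m^2)
R_c = pi / sqrt(0.004704447) = 45.803 cm

45.803


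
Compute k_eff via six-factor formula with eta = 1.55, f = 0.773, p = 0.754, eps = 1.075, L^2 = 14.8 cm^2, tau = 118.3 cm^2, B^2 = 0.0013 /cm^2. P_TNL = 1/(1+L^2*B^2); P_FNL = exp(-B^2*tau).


k_inf = eta*f*p*eps = 1.55*0.773*0.754*1.075 = 0.9711605
P_TNL = 1/(1 + L^2*B^2) = 1/(1 + 14.8*0.0013) = 0.9811232
P_FNL = exp(-B^2*tau) = exp(-0.0013*118.3) = 0.8574521
k_eff = k_inf * P_TNL * P_FNL = 0.9711605 * 0.9811232 * 0.8574521
k_eff = 0.81700

0.81700


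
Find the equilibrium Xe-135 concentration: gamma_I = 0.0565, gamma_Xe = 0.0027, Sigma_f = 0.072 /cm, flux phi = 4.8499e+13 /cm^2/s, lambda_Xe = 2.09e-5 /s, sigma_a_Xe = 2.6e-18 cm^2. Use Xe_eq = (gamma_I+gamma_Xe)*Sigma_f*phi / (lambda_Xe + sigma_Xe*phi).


Xe_eq = (gamma_I + gamma_Xe) * Sigma_f * phi / (lambda_Xe + sigma_Xe * phi)
Numerator = (0.0565 + 0.0027) * 0.072 * 4.8499e+13 = 2.067221e+11
Denominator = 2.09e-5 + 2.6e-18 * 4.8499e+13 = 1.469974e-04
Xe_eq = 2.067221e+11 / 1.469974e-04 = 1.4063e+15 /cm^3

1.4063e+15


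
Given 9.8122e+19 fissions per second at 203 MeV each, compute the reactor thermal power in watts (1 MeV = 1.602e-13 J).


P = fission_rate * E_MeV * 1.602e-13
P = 9.8122e+19 * 203 * 1.602e-13
P = 3.1910e+09 W

3.1910e+09


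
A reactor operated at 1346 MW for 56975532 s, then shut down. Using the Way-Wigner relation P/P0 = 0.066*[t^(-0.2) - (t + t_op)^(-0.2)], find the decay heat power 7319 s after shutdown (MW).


P/P0 = 0.066 * [t^(-0.2) - (t + t_op)^(-0.2)]
P/P0 = 0.066 * [7319^(-0.2) - (7319 + 56975532)^(-0.2)]
P/P0 = 0.066 * [0.1686979 - 0.02810937] = 0.009278843
P = 1346 * 0.009278843 = 12.489 MW

12.489


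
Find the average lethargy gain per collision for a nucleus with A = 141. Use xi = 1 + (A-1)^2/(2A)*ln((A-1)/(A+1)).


xi = 1 + (A-1)^2/(2A) * ln((A-1)/(A+1))
xi = 1 + (141-1)^2/(2*141) * ln((141-1)/(141 +1))
xi = 0.014118

0.014118


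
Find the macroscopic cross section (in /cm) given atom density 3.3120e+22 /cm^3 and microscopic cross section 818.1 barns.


Sigma = N * sigma_barns * 1e-24
Sigma = 3.3120e+22 * 818.1 * 1e-24
Sigma = 27.095 /cm

27.095


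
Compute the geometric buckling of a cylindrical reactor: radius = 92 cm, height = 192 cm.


B^2 = (2.405/R)^2 + (pi/H)^2
B^2 = (2.405/92)^2 + (pi/192)^2
B^2 = 9.5110e-04 /cm^2

9.5110e-04


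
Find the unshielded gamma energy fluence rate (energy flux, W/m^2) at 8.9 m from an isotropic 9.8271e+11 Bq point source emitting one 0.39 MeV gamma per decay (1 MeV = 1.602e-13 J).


psi = A * E * 1.602e-13 / (4*pi*r^2)
psi = 9.8271e+11 * 0.39 * 1.602e-13 / (4*pi*8.9^2)
psi = 6.1683e-05 W/m^2

6.1683e-05


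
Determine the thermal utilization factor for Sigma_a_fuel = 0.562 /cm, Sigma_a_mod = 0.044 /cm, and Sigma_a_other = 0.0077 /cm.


f = Sigma_a_fuel / (Sigma_a_fuel + Sigma_a_mod + Sigma_a_other)
f = 0.562 / (0.562 + 0.044 + 0.0077)
f = 0.91576

0.91576


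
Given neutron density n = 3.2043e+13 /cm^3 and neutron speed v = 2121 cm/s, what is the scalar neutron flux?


phi = n * v
phi = 3.2043e+13 * 2121
phi = 6.7963e+16 /cm^2/s

6.7963e+16


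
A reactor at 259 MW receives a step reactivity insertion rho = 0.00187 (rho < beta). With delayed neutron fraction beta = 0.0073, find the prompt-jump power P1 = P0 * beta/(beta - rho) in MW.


P1/P0 = beta / (beta - rho)
P1/P0 = 0.0073 / (0.0073 - 0.00187) = 1.344383
P1 = 259 * 1.344383 = 348.20 MW

348.20


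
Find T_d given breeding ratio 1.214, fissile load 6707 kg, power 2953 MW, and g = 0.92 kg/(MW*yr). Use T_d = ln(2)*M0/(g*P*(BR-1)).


Breeding gain G = BR - 1 = 1.214 - 1 = 0.214
Fissile production rate = g * P * G = 0.92 * 2953 * 0.214 = 581.38664 kg/yr
T_d = ln(2) * M0 / (g * P * G)
T_d = ln(2) * 6707 / 581.38664 = 7.9963 yr

7.9963


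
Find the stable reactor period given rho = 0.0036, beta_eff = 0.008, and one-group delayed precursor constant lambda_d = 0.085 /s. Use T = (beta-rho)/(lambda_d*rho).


T = (beta - rho) / (lambda_d * rho)
T = (0.008 - 0.0036) / (0.085 * 0.0036)
T = 14.379 s

14.379


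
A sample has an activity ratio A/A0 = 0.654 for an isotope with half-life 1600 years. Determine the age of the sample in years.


lambda = ln(2) / t_half = ln(2) / 1600 = 4.332170e-04 /yr
t = -ln(A/A0) / lambda
t = -ln(0.654) / 4.332170e-04
t = 980.22 yr

980.22


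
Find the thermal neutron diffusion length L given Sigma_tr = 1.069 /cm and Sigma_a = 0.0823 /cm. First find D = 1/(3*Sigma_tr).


D = 1 / (3 * Sigma_tr) = 1 / (3 * 1.069) = 0.3118179 cm
L = sqrt(D / Sigma_a)
L = sqrt(0.3118179 / 0.0823)
L = 1.9465 cm

1.9465


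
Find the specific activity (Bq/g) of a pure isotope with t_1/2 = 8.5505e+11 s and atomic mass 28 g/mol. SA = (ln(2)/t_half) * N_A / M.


lambda = ln(2) / t_half = ln(2) / 8.5505e+11 = 8.106511e-13 /s
SA = lambda * N_A / M
SA = 8.106511e-13 * 6.022e23 / 28
SA = 1.7435e+10 Bq/g

1.7435e+10


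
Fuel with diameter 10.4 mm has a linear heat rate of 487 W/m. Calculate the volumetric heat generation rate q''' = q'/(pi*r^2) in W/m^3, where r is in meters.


r = D / 2 / 1000 = 10.4 / 2 / 1000 = 0.0052 m
q''' = q' / (pi * r^2)
q''' = 487 / (pi * 0.0052^2)
q''' = 5.7329e+06 W/m^3

5.7329e+06


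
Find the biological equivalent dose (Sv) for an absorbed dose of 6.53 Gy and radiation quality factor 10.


H = D * Q
H = 6.53 * 10
H = 65.300 Sv

65.300


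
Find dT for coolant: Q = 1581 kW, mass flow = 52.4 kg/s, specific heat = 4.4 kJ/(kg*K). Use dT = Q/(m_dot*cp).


dT = Q / (m_dot * cp)
dT = 1581 / (52.4 * 4.4)
dT = 6.8572 C

6.8572


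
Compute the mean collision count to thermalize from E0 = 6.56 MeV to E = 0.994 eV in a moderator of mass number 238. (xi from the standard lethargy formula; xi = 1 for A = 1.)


xi = 1 + (A-1)^2/(2A)*ln((A-1)/(A+1)) = 0.008379872 (for A = 238)
n = ln(E0/E) / xi
n = ln(6.56e6 / 0.994) / 0.008379872
n = ln(6.599598e+06) / 0.008379872 = 1873.8

1873.8


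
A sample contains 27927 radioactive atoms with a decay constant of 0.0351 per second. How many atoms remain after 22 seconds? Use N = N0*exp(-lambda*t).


N = N0 * exp(-lambda * t)
N = 27927 * exp(-0.0351 * 22)
N = 12902

12902


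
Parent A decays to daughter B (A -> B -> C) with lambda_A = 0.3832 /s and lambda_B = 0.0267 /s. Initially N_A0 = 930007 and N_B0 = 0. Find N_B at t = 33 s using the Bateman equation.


N_B(t) = lambda_A * N_A0 / (lambda_B - lambda_A) * [exp(-lambda_A*t) - exp(-lambda_B*t)]
exp(-0.3832*33) = 3.221704e-06; exp(-0.0267*33) = 0.4143269
N_B = 0.3832 * 930007 / (0.0267 - 0.3832) * (3.221704e-06 - 0.4143269)
N_B = 414183

414183


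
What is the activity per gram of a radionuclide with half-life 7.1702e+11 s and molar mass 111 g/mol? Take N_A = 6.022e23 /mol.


lambda = ln(2) / t_half = ln(2) / 7.1702e+11 = 9.667055e-13 /s
SA = lambda * N_A / M
SA = 9.667055e-13 * 6.022e23 / 111
SA = 5.2446e+09 Bq/g

5.2446e+09


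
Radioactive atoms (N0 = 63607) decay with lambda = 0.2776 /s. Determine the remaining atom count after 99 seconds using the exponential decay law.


N = N0 * exp(-lambda * t)
N = 63607 * exp(-0.2776 * 99)
N = 7.3799e-08

7.3799e-08


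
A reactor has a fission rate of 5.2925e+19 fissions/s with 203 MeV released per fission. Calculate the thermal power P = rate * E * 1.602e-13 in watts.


P = fission_rate * E_MeV * 1.602e-13
P = 5.2925e+19 * 203 * 1.602e-13
P = 1.7212e+09 W

1.7212e+09


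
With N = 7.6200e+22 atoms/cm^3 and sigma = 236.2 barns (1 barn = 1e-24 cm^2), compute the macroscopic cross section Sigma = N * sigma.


Sigma = N * sigma_barns * 1e-24
Sigma = 7.6200e+22 * 236.2 * 1e-24
Sigma = 17.998 /cm

17.998


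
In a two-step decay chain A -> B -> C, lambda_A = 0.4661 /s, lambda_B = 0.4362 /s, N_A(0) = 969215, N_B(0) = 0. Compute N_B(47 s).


N_B(t) = lambda_A * N_A0 / (lambda_B - lambda_A) * [exp(-lambda_A*t) - exp(-lambda_B*t)]
exp(-0.4661*47) = 3.062253e-10; exp(-0.4362*47) = 1.248404e-09
N_B = 0.4661 * 969215 / (0.4362 - 0.4661) * (3.062253e-10 - 1.248404e-09)
N_B = 0.014235

0.014235


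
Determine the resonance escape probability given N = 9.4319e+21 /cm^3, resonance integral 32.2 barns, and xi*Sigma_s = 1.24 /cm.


p = exp(-N * I * 1e-24 / (xi*Sigma_s))
p = exp(-9.4319e+21 * 32.2 * 1e-24 / 1.24)
p = 0.78276

0.78276


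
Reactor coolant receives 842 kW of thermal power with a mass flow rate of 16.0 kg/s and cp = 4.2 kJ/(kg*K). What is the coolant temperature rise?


dT = Q / (m_dot * cp)
dT = 842 / (16.0 * 4.2)
dT = 12.530 C

12.530


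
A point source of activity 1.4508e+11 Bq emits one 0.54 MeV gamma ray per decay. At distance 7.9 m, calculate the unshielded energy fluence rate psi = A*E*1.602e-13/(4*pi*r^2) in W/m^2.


psi = A * E * 1.602e-13 / (4*pi*r^2)
psi = 1.4508e+11 * 0.54 * 1.602e-13 / (4*pi*7.9^2)
psi = 1.6003e-05 W/m^2

1.6003e-05


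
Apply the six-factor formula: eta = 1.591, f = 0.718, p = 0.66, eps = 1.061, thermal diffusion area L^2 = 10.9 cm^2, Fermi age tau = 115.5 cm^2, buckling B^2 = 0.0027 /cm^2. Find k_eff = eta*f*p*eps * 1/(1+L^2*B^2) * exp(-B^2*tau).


k_inf = eta*f*p*eps = 1.591*0.718*0.66*1.061 = 0.7999336
P_TNL = 1/(1 + L^2*B^2) = 1/(1 + 10.9*0.0027) = 0.9714114
P_FNL = exp(-B^2*tau) = exp(-0.0027*115.5) = 0.7320913
k_eff = k_inf * P_TNL * P_FNL = 0.7999336 * 0.9714114 * 0.7320913
k_eff = 0.56888

0.56888


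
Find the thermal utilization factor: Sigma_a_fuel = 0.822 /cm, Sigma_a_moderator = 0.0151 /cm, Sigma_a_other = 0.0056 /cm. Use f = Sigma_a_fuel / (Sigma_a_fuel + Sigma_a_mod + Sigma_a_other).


f = Sigma_a_fuel / (Sigma_a_fuel + Sigma_a_mod + Sigma_a_other)
f = 0.822 / (0.822 + 0.0151 + 0.0056)
f = 0.97544

0.97544


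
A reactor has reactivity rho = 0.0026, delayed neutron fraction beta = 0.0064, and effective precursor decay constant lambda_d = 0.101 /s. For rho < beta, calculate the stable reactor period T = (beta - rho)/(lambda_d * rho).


T = (beta - rho) / (lambda_d * rho)
T = (0.0064 - 0.0026) / (0.101 * 0.0026)
T = 14.471 s

14.471


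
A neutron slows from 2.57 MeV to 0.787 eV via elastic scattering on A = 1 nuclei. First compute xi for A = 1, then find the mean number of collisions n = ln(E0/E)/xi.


xi = 1 + (A-1)^2/(2A)*ln((A-1)/(A+1)) = 1 (for A = 1)
n = ln(E0/E) / xi
n = ln(2.57e6 / 0.787) / 1
n = ln(3.265565e+06) / 1 = 14.999

14.999


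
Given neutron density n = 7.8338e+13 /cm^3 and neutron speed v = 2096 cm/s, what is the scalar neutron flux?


phi = n * v
phi = 7.8338e+13 * 2096
phi = 1.6420e+17 /cm^2/s

1.6420e+17


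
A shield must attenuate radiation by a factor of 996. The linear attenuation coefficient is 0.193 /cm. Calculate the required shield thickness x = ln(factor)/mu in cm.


x = ln(factor) / mu
x = ln(996) / 0.193
x = 35.771 cm

35.771


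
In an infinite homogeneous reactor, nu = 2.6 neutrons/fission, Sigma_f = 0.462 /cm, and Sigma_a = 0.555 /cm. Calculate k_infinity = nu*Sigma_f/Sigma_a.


k_inf = nu * Sigma_f / Sigma_a
k_inf = 2.6 * 0.462 / 0.555
k_inf = 2.1643

2.1643


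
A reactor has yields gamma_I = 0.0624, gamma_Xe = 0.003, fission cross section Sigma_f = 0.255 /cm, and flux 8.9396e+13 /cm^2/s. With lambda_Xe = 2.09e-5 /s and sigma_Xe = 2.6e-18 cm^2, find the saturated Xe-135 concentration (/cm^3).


Xe_eq = (gamma_I + gamma_Xe) * Sigma_f * phi / (lambda_Xe + sigma_Xe * phi)
Numerator = (0.0624 + 0.003) * 0.255 * 8.9396e+13 = 1.490857e+12
Denominator = 2.09e-5 + 2.6e-18 * 8.9396e+13 = 2.533296e-04
Xe_eq = 1.490857e+12 / 2.533296e-04 = 5.8850e+15 /cm^3

5.8850e+15


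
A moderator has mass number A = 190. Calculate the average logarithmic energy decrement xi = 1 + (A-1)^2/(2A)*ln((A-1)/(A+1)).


xi = 1 + (A-1)^2/(2A) * ln((A-1)/(A+1))
xi = 1 + (190-1)^2/(2*190) * ln((190-1)/(190 +1))
xi = 0.010489

0.010489


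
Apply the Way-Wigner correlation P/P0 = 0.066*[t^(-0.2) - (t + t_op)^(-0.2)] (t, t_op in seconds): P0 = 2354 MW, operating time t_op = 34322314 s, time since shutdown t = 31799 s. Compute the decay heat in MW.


P/P0 = 0.066 * [t^(-0.2) - (t + t_op)^(-0.2)]
P/P0 = 0.066 * [31799^(-0.2) - (31799 + 34322314)^(-0.2)]
P/P0 = 0.066 * [0.1257527 - 0.03110314] = 0.006246871
P = 2354 * 0.006246871 = 14.705 MW

14.705


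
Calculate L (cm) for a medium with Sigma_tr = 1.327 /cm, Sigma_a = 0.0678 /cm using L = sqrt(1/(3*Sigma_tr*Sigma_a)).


D = 1 / (3 * Sigma_tr) = 1 / (3 * 1.327) = 0.2511932 cm
L = sqrt(D / Sigma_a)
L = sqrt(0.2511932 / 0.0678)
L = 1.9248 cm

1.9248


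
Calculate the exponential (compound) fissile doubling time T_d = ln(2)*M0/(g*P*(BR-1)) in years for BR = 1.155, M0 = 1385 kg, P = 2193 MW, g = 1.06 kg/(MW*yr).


Breeding gain G = BR - 1 = 1.155 - 1 = 0.155
Fissile production rate = g * P * G = 1.06 * 2193 * 0.155 = 360.3099 kg/yr
T_d = ln(2) * M0 / (g * P * G)
T_d = ln(2) * 1385 / 360.3099 = 2.6644 yr

2.6644


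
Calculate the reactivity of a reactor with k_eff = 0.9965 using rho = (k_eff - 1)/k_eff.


rho = (k_eff - 1) / k_eff
rho = (0.9965 - 1) / 0.9965
rho = -0.0035123

-0.0035123


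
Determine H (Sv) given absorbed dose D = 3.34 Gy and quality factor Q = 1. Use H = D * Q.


H = D * Q
H = 3.34 * 1
H = 3.3400 Sv

3.3400


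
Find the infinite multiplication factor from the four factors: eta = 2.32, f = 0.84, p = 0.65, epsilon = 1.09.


k_inf = eta * f * p * epsilon
k_inf = 2.32 * 0.84 * 0.65 * 1.09
k_inf = 1.3807

1.3807


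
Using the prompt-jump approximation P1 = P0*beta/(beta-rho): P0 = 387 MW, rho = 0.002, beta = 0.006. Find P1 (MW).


P1/P0 = beta / (beta - rho)
P1/P0 = 0.006 / (0.006 - 0.002) = 1.500000
P1 = 387 * 1.500000 = 580.50 MW

580.50


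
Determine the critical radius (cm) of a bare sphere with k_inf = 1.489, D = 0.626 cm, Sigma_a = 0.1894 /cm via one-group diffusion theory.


L^2 = D / Sigma_a = 0.626 / 0.1894 = 3.305174 cm^2
B_m^2 = (k_inf - 1) / L^2 = (1.489 - 1) / 3.305174 = 0.1479499 /cm^2
For a bare sphere: B_g = pi/R, so R_c = pi / sqrt(B_m^2)
R_c = pi / sqrt(0.1479499) = 8.1676 cm

8.1676


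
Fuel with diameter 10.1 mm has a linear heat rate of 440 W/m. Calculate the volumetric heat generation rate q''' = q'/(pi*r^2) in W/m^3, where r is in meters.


r = D / 2 / 1000 = 10.1 / 2 / 1000 = 0.00505 m
q''' = q' / (pi * r^2)
q''' = 440 / (pi * 0.00505^2)
q''' = 5.4919e+06 W/m^3

5.4919e+06


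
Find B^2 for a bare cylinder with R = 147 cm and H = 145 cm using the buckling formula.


B^2 = (2.405/R)^2 + (pi/H)^2
B^2 = (2.405/147)^2 + (pi/145)^2
B^2 = 7.3709e-04 /cm^2

7.3709e-04


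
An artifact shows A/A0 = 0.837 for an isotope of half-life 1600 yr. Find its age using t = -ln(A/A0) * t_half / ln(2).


lambda = ln(2) / t_half = ln(2) / 1600 = 4.332170e-04 /yr
t = -ln(A/A0) / lambda
t = -ln(0.837) / 4.332170e-04
t = 410.72 yr

410.72


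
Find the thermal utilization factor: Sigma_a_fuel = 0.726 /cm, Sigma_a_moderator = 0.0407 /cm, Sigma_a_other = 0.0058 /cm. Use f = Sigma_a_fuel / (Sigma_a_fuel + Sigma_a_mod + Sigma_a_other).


f = Sigma_a_fuel / (Sigma_a_fuel + Sigma_a_mod + Sigma_a_other)
f = 0.726 / (0.726 + 0.0407 + 0.0058)
f = 0.93981

0.93981


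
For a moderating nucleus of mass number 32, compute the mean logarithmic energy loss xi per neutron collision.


xi = 1 + (A-1)^2/(2A) * ln((A-1)/(A+1))
xi = 1 + (32-1)^2/(2*32) * ln((32-1)/(32 +1))
xi = 0.061218

0.061218


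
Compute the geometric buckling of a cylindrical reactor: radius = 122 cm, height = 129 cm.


B^2 = (2.405/R)^2 + (pi/H)^2
B^2 = (2.405/122)^2 + (pi/129)^2
B^2 = 9.8170e-04 /cm^2

9.8170e-04


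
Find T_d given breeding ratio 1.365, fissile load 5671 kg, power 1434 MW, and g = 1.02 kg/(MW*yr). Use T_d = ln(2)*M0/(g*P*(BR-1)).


Breeding gain G = BR - 1 = 1.365 - 1 = 0.365
Fissile production rate = g * P * G = 1.02 * 1434 * 0.365 = 533.8782 kg/yr
T_d = ln(2) * M0 / (g * P * G)
T_d = ln(2) * 5671 / 533.8782 = 7.3628 yr

7.3628


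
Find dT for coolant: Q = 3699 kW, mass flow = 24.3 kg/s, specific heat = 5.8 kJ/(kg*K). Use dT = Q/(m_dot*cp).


dT = Q / (m_dot * cp)
dT = 3699 / (24.3 * 5.8)
dT = 26.245 C

26.245


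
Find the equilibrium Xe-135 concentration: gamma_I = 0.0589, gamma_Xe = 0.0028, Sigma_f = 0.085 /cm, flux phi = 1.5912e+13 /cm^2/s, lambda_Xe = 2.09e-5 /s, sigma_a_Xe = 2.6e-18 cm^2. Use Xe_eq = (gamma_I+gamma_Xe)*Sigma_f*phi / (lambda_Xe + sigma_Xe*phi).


Xe_eq = (gamma_I + gamma_Xe) * Sigma_f * phi / (lambda_Xe + sigma_Xe * phi)
Numerator = (0.0589 + 0.0028) * 0.085 * 1.5912e+13 = 8.345048e+10
Denominator = 2.09e-5 + 2.6e-18 * 1.5912e+13 = 6.227120e-05
Xe_eq = 8.345048e+10 / 6.227120e-05 = 1.3401e+15 /cm^3

1.3401e+15


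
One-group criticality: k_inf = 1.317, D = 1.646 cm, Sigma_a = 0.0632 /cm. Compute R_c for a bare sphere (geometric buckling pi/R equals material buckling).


L^2 = D / Sigma_a = 1.646 / 0.0632 = 26.04430 cm^2
B_m^2 = (k_inf - 1) / L^2 = (1.317 - 1) / 26.04430 = 0.01217157 /cm^2
For a bare sphere: B_g = pi/R, so R_c = pi / sqrt(B_m^2)
R_c = pi / sqrt(0.01217157) = 28.476 cm

28.476


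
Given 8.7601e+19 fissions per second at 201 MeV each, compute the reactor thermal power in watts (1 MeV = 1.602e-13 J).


P = fission_rate * E_MeV * 1.602e-13
P = 8.7601e+19 * 201 * 1.602e-13
P = 2.8208e+09 W

2.8208e+09


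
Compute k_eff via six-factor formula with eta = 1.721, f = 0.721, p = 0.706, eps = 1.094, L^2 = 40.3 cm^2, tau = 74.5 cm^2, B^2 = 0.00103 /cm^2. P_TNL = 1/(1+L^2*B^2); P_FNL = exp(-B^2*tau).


k_inf = eta*f*p*eps = 1.721*0.721*0.706*1.094 = 0.9583809
P_TNL = 1/(1 + L^2*B^2) = 1/(1 + 40.3*0.00103) = 0.9601453
P_FNL = exp(-B^2*tau) = exp(-0.00103*74.5) = 0.9261352
k_eff = k_inf * P_TNL * P_FNL = 0.9583809 * 0.9601453 * 0.9261352
k_eff = 0.85222

0.85222


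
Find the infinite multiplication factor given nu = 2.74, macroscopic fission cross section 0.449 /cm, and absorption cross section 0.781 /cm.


k_inf = nu * Sigma_f / Sigma_a
k_inf = 2.74 * 0.449 / 0.781
k_inf = 1.5752

1.5752


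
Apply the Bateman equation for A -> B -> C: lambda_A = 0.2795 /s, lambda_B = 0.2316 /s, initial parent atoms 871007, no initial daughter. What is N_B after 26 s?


N_B(t) = lambda_A * N_A0 / (lambda_B - lambda_A) * [exp(-lambda_A*t) - exp(-lambda_B*t)]
exp(-0.2795*26) = 6.982035e-04; exp(-0.2316*26) = 0.002425785
N_B = 0.2795 * 871007 / (0.2316 - 0.2795) * (6.982035e-04 - 0.002425785)
N_B = 8780.2

8780.2


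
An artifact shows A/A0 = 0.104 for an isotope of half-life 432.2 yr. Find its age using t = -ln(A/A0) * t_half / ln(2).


lambda = ln(2) / t_half = ln(2) / 432.2 = 0.001603765 /yr
t = -ln(A/A0) / lambda
t = -ln(0.104) / 0.001603765
t = 1411.3 yr

1411.3


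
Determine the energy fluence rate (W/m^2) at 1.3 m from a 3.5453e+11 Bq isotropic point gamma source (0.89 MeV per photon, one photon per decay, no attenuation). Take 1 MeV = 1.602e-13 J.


psi = A * E * 1.602e-13 / (4*pi*r^2)
psi = 3.5453e+11 * 0.89 * 1.602e-13 / (4*pi*1.3^2)
psi = 0.0023802 W/m^2

0.0023802


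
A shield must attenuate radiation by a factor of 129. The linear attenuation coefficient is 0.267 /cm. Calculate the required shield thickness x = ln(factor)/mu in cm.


x = ln(factor) / mu
x = ln(129) / 0.267
x = 18.202 cm

18.202


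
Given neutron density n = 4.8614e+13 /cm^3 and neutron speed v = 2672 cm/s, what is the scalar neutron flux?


phi = n * v
phi = 4.8614e+13 * 2672
phi = 1.2990e+17 /cm^2/s

1.2990e+17


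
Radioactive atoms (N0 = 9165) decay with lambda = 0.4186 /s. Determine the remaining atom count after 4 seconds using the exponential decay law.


N = N0 * exp(-lambda * t)
N = 9165 * exp(-0.4186 * 4)
N = 1717.7

1717.7


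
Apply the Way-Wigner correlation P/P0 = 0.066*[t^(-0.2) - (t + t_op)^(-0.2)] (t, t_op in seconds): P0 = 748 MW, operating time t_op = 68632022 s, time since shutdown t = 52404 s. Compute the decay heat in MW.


P/P0 = 0.066 * [t^(-0.2) - (t + t_op)^(-0.2)]
P/P0 = 0.066 * [52404^(-0.2) - (52404 + 68632022)^(-0.2)]
P/P0 = 0.066 * [0.1137960 - 0.02707873] = 0.005723340
P = 748 * 0.005723340 = 4.2811 MW

4.2811


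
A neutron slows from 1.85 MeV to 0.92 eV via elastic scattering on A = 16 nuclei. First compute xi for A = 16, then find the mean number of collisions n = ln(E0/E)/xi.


xi = 1 + (A-1)^2/(2A)*ln((A-1)/(A+1)) = 0.1199467 (for A = 16)
n = ln(E0/E) / xi
n = ln(1.85e6 / 0.92) / 0.1199467
n = ln(2.010870e+06) / 0.1199467 = 121.00

121.00


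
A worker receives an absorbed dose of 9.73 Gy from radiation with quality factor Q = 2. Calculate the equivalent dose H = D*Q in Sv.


H = D * Q
H = 9.73 * 2
H = 19.460 Sv

19.460


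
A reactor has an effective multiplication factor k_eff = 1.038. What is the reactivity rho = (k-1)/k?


rho = (k_eff - 1) / k_eff
rho = (1.038 - 1) / 1.038
rho = 0.036609

0.036609


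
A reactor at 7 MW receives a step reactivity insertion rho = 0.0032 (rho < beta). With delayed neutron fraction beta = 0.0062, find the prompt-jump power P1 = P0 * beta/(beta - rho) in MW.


P1/P0 = beta / (beta - rho)
P1/P0 = 0.0062 / (0.0062 - 0.0032) = 2.066667
P1 = 7 * 2.066667 = 14.467 MW

14.467


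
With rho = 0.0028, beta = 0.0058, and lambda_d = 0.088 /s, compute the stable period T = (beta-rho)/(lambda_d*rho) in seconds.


T = (beta - rho) / (lambda_d * rho)
T = (0.0058 - 0.0028) / (0.088 * 0.0028)
T = 12.175 s

12.175


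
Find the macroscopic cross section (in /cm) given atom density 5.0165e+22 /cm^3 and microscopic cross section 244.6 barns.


Sigma = N * sigma_barns * 1e-24
Sigma = 5.0165e+22 * 244.6 * 1e-24
Sigma = 12.270 /cm

12.270


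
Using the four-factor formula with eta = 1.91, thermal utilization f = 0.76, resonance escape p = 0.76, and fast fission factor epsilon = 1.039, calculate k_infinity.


k_inf = eta * f * p * epsilon
k_inf = 1.91 * 0.76 * 0.76 * 1.039
k_inf = 1.1462

1.1462
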